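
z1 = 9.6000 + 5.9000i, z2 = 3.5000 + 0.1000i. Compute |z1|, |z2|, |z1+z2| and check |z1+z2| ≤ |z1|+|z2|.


|z1| = sqrt(9.6^2 + 5.9^2) = sqrt(126.97) = 11.2681
|z2| = sqrt(3.5^2 + 0.1^2) = sqrt(12.26) = 3.5014
z1+z2 = 13.1000 + 6.0000i
|z1+z2| = sqrt(207.61) = 14.4087
|z1|+|z2| = 11.2681 + 3.5014 = 14.7695

|z1+z2| = 14.4087 ≤ |z1|+|z2| = 14.7695 (verified)


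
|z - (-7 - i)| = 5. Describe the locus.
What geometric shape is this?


|z - z0| = r is a circle with center z0 and radius r.
Center = (-7, -1), radius = 5

Circle with center (-7, -1) and radius 5


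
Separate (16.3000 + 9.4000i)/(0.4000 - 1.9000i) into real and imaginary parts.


Multiply by conjugate: (16.3000 + 9.4000i)(0.4000 + 1.9000i) / (0.4^2 + (-1.9)^2)
Numerator real = 16.3*0.4 + 9.4*(-1.9) = -11.34
Numerator imag = 9.4*0.4 - 16.3*(-1.9) = 34.73
Denominator = 3.77
Re(z) = -11.34/3.77 = -3.0080
Im(z) = 34.73/3.77 = 9.2122

Re(z) = -3.0080, Im(z) = 9.2122


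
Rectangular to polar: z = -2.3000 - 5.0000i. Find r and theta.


r = sqrt(5.29+25) = sqrt(30.29) = 5.5036
theta = atan2(-5, -2.3) = -114.7024 degrees

r = 5.5036, theta = -114.7024 degrees


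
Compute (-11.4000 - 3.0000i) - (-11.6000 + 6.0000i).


Real: -11.4 + 11.6 = 0.2
Imag: -3 - 6 = -9

0.2000 - 9.0000i


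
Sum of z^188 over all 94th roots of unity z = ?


The roots are w_k = w^k with w = e^(2*pi*i/94), and (w^k)^188 = (w^188)^k.
So S = 1 + u + u^2 + ... + u^(93) with u = w^188.
188 = 2*94 + 0, so 188 is a multiple of 94 and u = (w^94)^2 = 1.
Every one of the 94 terms equals 1: S = 94

S = 94


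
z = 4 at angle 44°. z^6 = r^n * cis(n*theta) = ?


r^6 = 4^6 = 4096
n*theta = 6*44° = 264° = 264° (mod 360)
a = 4096*cos(264°) = -428.1486
b = 4096*sin(264°) = -4073.5617

4096 cis(264°) = -428.1486 - 4073.5617i


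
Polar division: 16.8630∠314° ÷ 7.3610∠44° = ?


r = 16.8630 / 7.3610 = 2.2909
theta = 314° - 44° = 270° = 270° (mod 360)

2.2909 cis(270°)


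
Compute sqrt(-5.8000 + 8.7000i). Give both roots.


|z| = sqrt(33.64+75.69) = 10.4561
sqrt((|z|+a)/2) = sqrt((10.4561+(-5.8))/2) = sqrt(2.3280) = 1.5258
sqrt((|z|-a)/2) = sqrt((10.4561-(-5.8))/2) = sqrt(8.1280) = 2.8510

±(1.5258 + 2.8510i) i.e. 1.5258 + 2.8510i and -1.5258 - 2.8510i


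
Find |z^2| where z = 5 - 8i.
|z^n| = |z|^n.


|z| = sqrt(25+64) = sqrt(89) = 9.4340
|z^2| = |z|^2 = (sqrt(89))^2 = 89

|z^2| = 89


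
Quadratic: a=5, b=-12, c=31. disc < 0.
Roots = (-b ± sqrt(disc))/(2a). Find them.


disc = (-12)^2 - 4*5*31 = 144 - 620 = -476
sqrt(|disc|) = sqrt(476) = 21.8174
Real part = 12/(2*5) = 1.2000
Imag part = 21.8174/(2*5) = 2.1817

1.2000 ± 2.1817i


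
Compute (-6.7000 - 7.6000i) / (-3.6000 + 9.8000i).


Conjugate of z2 = -3.6000 - 9.8000i
Numerator: (-6.7000 - 7.6000i)(-3.6000 - 9.8000i) = -50.3600 + 93.0200i
Denominator: (-3.6)^2 + 9.8^2 = 109
Result = (-50.3600 + 93.0200i)/109

-0.4620 + 0.8534i


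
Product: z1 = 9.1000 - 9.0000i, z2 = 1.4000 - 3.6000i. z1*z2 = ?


Real = 9.1*1.4 - (-9)*(-3.6) = 12.74 - 32.4 = -19.66
Imag = 9.1*(-3.6) + 1.4*(-9) = -32.76 - (12.6) = -45.36

-19.6600 - 45.3600i


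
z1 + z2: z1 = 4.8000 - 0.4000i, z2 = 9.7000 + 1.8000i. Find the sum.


Real: 4.8 + 9.7 = 14.5
Imag: -0.4 + 1.8 = 1.4

14.5000 + 1.4000i


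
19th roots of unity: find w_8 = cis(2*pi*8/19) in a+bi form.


Angle = 360*8/19 = 151.5789°
a = cos(151.5789°) = -0.8795
b = sin(151.5789°) = 0.4759

-0.8795 + 0.4759i


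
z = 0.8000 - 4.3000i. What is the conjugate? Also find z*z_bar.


z_bar = 0.8000 + 4.3000i
z*z_bar = 0.8^2 + (-4.3)^2 = 0.64 + 18.49 = 19.13

z_bar = 0.8000 + 4.3000i, z*z_bar = 19.13


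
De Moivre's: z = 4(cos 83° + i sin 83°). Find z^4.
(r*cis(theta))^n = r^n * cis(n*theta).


r^4 = 4^4 = 256
n*theta = 4*83° = 332° = 332° (mod 360)
a = 256*cos(332°) = 226.0346
b = 256*sin(332°) = -120.1847

256 cis(332°) = 226.0346 - 120.1847i


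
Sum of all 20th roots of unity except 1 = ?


With w = e^(2*pi*i/20), all 20 of the 20th roots of unity w^0 = 1, w, ..., w^(19) sum to 0: 1 + w + ... + w^(19) = (1 - w^20)/(1 - w) = 0 since w^20 = 1, w ≠ 1.
Removing the root 1: w + w^2 + ... + w^(19) = 0 - 1 = -1

Sum = -1


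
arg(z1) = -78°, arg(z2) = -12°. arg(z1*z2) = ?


arg(z1*z2) = -78° - 12° = -90°
Normalized to (-180°, 180°]: -90°

-90°


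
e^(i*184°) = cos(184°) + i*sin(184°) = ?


cos(184°) = -0.9976
sin(184°) = -0.0698

e^(i*184°) = -0.9976 - 0.0698i


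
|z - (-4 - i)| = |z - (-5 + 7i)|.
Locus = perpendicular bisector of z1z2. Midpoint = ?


Equal distances means the locus is the perpendicular bisector of z1 and z2.
Midpoint = ((-4+(-5))/2, (-1+7)/2) = (-4.5000, 3.0000)

Perpendicular bisector through (-4.5000, 3.0000)


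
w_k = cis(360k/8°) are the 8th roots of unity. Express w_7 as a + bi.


Angle = 360*7/8 = 315°
a = cos(315°) = 0.7071
b = sin(315°) = -0.7071

0.7071 - 0.7071i


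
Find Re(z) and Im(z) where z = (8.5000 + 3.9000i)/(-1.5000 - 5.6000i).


Multiply by conjugate: (8.5000 + 3.9000i)(-1.5000 + 5.6000i) / ((-1.5)^2 + (-5.6)^2)
Numerator real = 8.5*(-1.5) + 3.9*(-5.6) = -34.59
Numerator imag = 3.9*(-1.5) - 8.5*(-5.6) = 41.75
Denominator = 33.61
Re(z) = -34.59/33.61 = -1.0292
Im(z) = 41.75/33.61 = 1.2422

Re(z) = -1.0292, Im(z) = 1.2422


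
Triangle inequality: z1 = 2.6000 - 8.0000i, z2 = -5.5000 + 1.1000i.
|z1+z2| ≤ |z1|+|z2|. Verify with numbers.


|z1| = sqrt(2.6^2 + (-8)^2) = sqrt(70.76) = 8.4119
|z2| = sqrt((-5.5)^2 + 1.1^2) = sqrt(31.46) = 5.6089
z1+z2 = -2.9000 - 6.9000i
|z1+z2| = sqrt(56.02) = 7.4847
|z1|+|z2| = 8.4119 + 5.6089 = 14.0208

|z1+z2| = 7.4847 ≤ |z1|+|z2| = 14.0208 (verified)


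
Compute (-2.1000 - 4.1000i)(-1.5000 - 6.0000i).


Real = -2.1*(-1.5) - (-4.1)*(-6) = 3.15 - 24.6 = -21.45
Imag = -2.1*(-6) - (1.5)*(-4.1) = 12.6 + 6.15 = 18.75

-21.4500 + 18.7500i


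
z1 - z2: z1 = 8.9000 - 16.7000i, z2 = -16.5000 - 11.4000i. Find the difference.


Real: 8.9 + 16.5 = 25.4
Imag: -16.7 + 11.4 = -5.3

25.4000 - 5.3000i


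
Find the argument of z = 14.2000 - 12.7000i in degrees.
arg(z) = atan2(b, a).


Re = 14.2, Im = -12.7
arg = atan2(-12.7, 14.2) = -41.8084 degrees

arg(z) = -41.8084 degrees


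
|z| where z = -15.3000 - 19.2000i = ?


|z| = sqrt((-15.3)^2 + (-19.2)^2) = sqrt(234.09 + 368.64) = sqrt(602.73) = 24.5506

|z| = 24.5506


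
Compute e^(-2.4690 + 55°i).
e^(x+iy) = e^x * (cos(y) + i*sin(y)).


e^-2.4690 = 0.0847
cos(55°) = 0.5736
sin(55°) = 0.8192
Real = 0.0847*0.5736 = 0.0486
Imag = 0.0847*0.8192 = 0.0694

0.0486 + 0.0694i


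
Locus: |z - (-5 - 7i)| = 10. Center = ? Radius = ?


|z - z0| = r is a circle with center z0 and radius r.
Center = (-5, -7), radius = 10

Circle with center (-5, -7) and radius 10


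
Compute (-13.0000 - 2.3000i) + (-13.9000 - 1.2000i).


Real: -13 - 13.9 = -26.9
Imag: -2.3 - 1.2 = -3.5

-26.9000 - 3.5000i


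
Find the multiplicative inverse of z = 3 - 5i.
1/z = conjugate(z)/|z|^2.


|z|^2 = 9+25 = 34
1/z = (3 + 5i)/34

1/z = 0.0882 + 0.1471i


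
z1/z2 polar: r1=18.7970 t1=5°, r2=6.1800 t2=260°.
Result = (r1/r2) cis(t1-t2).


r = 18.7970 / 6.1800 = 3.0416
theta = 5° - 260° = -255° = 105° (mod 360)

3.0416 cis(105°)


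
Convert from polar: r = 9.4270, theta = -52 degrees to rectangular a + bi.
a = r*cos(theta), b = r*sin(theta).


a = 9.4270*cos(-52°) = 9.4270*0.61566 = 5.8038
b = 9.4270*sin(-52°) = 9.4270*(-0.78801) = -7.4286

5.8038 - 7.4286i


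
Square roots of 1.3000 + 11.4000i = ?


|z| = sqrt(1.69+129.96) = 11.4739
sqrt((|z|+a)/2) = sqrt((11.4739+1.3)/2) = sqrt(6.3869) = 2.5272
sqrt((|z|-a)/2) = sqrt((11.4739-1.3)/2) = sqrt(5.0869) = 2.2554

±(2.5272 + 2.2554i) i.e. 2.5272 + 2.2554i and -2.5272 - 2.2554i


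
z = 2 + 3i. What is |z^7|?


|z| = sqrt(4+9) = sqrt(13) = 3.6056
|z^7| = |z|^7 = (sqrt(13))^7 = 13^3 * sqrt(13) = 2197*sqrt(13)

|z^7| = 2197*sqrt(13) ≈ 7921.3962


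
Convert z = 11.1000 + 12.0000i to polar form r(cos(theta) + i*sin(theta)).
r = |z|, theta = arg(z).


r = sqrt(123.21+144) = sqrt(267.21) = 16.3466
theta = atan2(12, 11.1) = 47.2312 degrees

r = 16.3466, theta = 47.2312 degrees


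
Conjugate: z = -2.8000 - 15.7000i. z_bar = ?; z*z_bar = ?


z_bar = -2.8000 + 15.7000i
z*z_bar = (-2.8)^2 + (-15.7)^2 = 7.84 + 246.49 = 254.33

z_bar = -2.8000 + 15.7000i, z*z_bar = 254.33


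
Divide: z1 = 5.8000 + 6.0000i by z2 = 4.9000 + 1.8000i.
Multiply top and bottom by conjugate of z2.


Conjugate of z2 = 4.9000 - 1.8000i
Numerator: (5.8000 + 6.0000i)(4.9000 - 1.8000i) = 39.2200 + 18.9600i
Denominator: 4.9^2 + 1.8^2 = 27.25
Result = (39.2200 + 18.9600i)/27.25

1.4393 + 0.6958i


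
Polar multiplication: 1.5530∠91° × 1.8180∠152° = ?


r = 1.5530 * 1.8180 = 2.8234
theta = 91° + 152° = 243° = 243° (mod 360)

2.8234 cis(243°)


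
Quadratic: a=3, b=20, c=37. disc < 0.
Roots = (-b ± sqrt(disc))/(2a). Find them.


disc = 20^2 - 4*3*37 = 400 - 444 = -44
sqrt(|disc|) = sqrt(44) = 6.6332
Real part = -20/(2*3) = -3.3333
Imag part = 6.6332/(2*3) = 1.1055

-3.3333 ± 1.1055i


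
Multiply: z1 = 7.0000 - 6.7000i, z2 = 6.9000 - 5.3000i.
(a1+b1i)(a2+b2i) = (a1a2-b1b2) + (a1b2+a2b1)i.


Real = 7*6.9 - (-6.7)*(-5.3) = 48.3 - 35.51 = 12.79
Imag = 7*(-5.3) + 6.9*(-6.7) = -37.1 - (46.23) = -83.33

12.7900 - 83.3300i


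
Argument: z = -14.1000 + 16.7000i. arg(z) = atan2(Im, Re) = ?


Re = -14.1, Im = 16.7
arg = atan2(16.7, -14.1) = 130.1748 degrees

arg(z) = 130.1748 degrees


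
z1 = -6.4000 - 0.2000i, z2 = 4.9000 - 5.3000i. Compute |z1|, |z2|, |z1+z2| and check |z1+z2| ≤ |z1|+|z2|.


|z1| = sqrt((-6.4)^2 + (-0.2)^2) = sqrt(41) = 6.4031
|z2| = sqrt(4.9^2 + (-5.3)^2) = sqrt(52.1) = 7.2180
z1+z2 = -1.5000 - 5.5000i
|z1+z2| = sqrt(32.5) = 5.7009
|z1|+|z2| = 6.4031 + 7.2180 = 13.6211

|z1+z2| = 5.7009 ≤ |z1|+|z2| = 13.6211 (verified)


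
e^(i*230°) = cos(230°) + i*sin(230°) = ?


cos(230°) = -0.6428
sin(230°) = -0.7660

e^(i*230°) = -0.6428 - 0.7660i


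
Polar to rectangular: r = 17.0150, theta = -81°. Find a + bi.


a = 17.0150*cos(-81°) = 17.0150*0.15643 = 2.6617
b = 17.0150*sin(-81°) = 17.0150*(-0.98769) = -16.8055

2.6617 - 16.8055i


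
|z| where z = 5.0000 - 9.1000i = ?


|z| = sqrt(5^2 + (-9.1)^2) = sqrt(25 + 82.81) = sqrt(107.81) = 10.3832

|z| = 10.3832


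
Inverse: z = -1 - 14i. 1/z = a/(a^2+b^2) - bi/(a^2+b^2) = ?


|z|^2 = 1+196 = 197
1/z = (-1 + 14i)/197

1/z = -0.0051 + 0.0711i


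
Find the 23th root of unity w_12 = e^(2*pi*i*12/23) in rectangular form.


Angle = 360*12/23 = 187.8261°
a = cos(187.8261°) = -0.9907
b = sin(187.8261°) = -0.1362

-0.9907 - 0.1362i


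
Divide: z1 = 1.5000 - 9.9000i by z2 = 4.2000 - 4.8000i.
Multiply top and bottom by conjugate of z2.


Conjugate of z2 = 4.2000 + 4.8000i
Numerator: (1.5000 - 9.9000i)(4.2000 + 4.8000i) = 53.8200 - 34.3800i
Denominator: 4.2^2 + (-4.8)^2 = 40.68
Result = (53.8200 - 34.3800i)/40.68

1.3230 - 0.8451i


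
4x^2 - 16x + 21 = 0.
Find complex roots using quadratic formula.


disc = (-16)^2 - 4*4*21 = 256 - 336 = -80
sqrt(|disc|) = sqrt(80) = 8.9443
Real part = 16/(2*4) = 2.0000
Imag part = 8.9443/(2*4) = 1.1180

2.0000 ± 1.1180i


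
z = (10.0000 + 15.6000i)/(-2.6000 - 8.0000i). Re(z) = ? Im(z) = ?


Multiply by conjugate: (10.0000 + 15.6000i)(-2.6000 + 8.0000i) / ((-2.6)^2 + (-8)^2)
Numerator real = 10*(-2.6) + 15.6*(-8) = -150.8
Numerator imag = 15.6*(-2.6) - 10*(-8) = 39.44
Denominator = 70.76
Re(z) = -150.8/70.76 = -2.1311
Im(z) = 39.44/70.76 = 0.5574

Re(z) = -2.1311, Im(z) = 0.5574


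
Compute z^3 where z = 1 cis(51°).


r^3 = 1^3 = 1
n*theta = 3*51° = 153° = 153° (mod 360)
a = 1*cos(153°) = -0.8910
b = 1*sin(153°) = 0.4540

1 cis(153°) = -0.8910 + 0.4540i


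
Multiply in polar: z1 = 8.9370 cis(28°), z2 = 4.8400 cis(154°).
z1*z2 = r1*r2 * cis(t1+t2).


r = 8.9370 * 4.8400 = 43.2551
theta = 28° + 154° = 182° = 182° (mod 360)

43.2551 cis(182°)


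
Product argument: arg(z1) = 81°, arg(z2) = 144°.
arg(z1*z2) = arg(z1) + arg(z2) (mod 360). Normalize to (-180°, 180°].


arg(z1*z2) = 81° + 144° = 225°
Normalized to (-180°, 180°]: -135°

-135°


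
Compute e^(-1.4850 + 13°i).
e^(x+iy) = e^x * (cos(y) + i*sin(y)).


e^-1.4850 = 0.2265
cos(13°) = 0.9744
sin(13°) = 0.225
Real = 0.2265*0.9744 = 0.2207
Imag = 0.2265*0.225 = 0.0510

0.2207 + 0.0510i


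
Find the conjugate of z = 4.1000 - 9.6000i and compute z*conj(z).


z_bar = 4.1000 + 9.6000i
z*z_bar = 4.1^2 + (-9.6)^2 = 16.81 + 92.16 = 108.97

z_bar = 4.1000 + 9.6000i, z*z_bar = 108.97


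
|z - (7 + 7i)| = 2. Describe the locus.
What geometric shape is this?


|z - z0| = r is a circle with center z0 and radius r.
Center = (7, 7), radius = 2

Circle with center (7, 7) and radius 2


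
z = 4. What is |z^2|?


|z| = sqrt(16+0) = sqrt(16) = 4
|z^2| = |z|^2 = 4^2 = 16

|z^2| = 16


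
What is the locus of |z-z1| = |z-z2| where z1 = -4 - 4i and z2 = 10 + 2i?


Equal distances means the locus is the perpendicular bisector of z1 and z2.
Midpoint = ((-4+10)/2, (-4+2)/2) = (3.0000, -1.0000)

Perpendicular bisector through (3.0000, -1.0000)


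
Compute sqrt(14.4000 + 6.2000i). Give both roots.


|z| = sqrt(207.36+38.44) = 15.6780
sqrt((|z|+a)/2) = sqrt((15.6780+14.4)/2) = sqrt(15.0390) = 3.8780
sqrt((|z|-a)/2) = sqrt((15.6780-14.4)/2) = sqrt(0.6390) = 0.7994

±(3.8780 + 0.7994i) i.e. 3.8780 + 0.7994i and -3.8780 - 0.7994i


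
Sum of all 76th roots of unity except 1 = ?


With w = e^(2*pi*i/76), all 76 of the 76th roots of unity w^0 = 1, w, ..., w^(75) sum to 0: 1 + w + ... + w^(75) = (1 - w^76)/(1 - w) = 0 since w^76 = 1, w ≠ 1.
Removing the root 1: w + w^2 + ... + w^(75) = 0 - 1 = -1

Sum = -1


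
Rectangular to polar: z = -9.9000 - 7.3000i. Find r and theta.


r = sqrt(98.01+53.29) = sqrt(151.3) = 12.3004
theta = atan2(-7.3, -9.9) = -143.5959 degrees

r = 12.3004, theta = -143.5959 degrees


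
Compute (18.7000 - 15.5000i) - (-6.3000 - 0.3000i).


Real: 18.7 + 6.3 = 25
Imag: -15.5 + 0.3 = -15.2

25.0000 - 15.2000i


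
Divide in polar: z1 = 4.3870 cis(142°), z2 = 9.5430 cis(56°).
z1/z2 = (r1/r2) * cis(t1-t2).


r = 4.3870 / 9.5430 = 0.4597
theta = 142° - 56° = 86° = 86° (mod 360)

0.4597 cis(86°)


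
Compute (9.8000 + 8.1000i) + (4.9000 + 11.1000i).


Real: 9.8 + 4.9 = 14.7
Imag: 8.1 + 11.1 = 19.2

14.7000 + 19.2000i


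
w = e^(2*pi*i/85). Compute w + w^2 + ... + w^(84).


With w = e^(2*pi*i/85), all 85 of the 85th roots of unity w^0 = 1, w, ..., w^(84) sum to 0: 1 + w + ... + w^(84) = (1 - w^85)/(1 - w) = 0 since w^85 = 1, w ≠ 1.
Removing the root 1: w + w^2 + ... + w^(84) = 0 - 1 = -1

Sum = -1


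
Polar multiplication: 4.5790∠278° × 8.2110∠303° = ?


r = 4.5790 * 8.2110 = 37.5982
theta = 278° + 303° = 581° = 221° (mod 360)

37.5982 cis(221°)


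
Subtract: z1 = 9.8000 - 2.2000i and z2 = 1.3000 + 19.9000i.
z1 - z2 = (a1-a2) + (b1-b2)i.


Real: 9.8 - 1.3 = 8.5
Imag: -2.2 - 19.9 = -22.1

8.5000 - 22.1000i


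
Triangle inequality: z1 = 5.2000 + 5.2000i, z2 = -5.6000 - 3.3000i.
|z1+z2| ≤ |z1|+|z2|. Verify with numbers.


|z1| = sqrt(5.2^2 + 5.2^2) = sqrt(54.08) = 7.3539
|z2| = sqrt((-5.6)^2 + (-3.3)^2) = sqrt(42.25) = 6.5000
z1+z2 = -0.4000 + 1.9000i
|z1+z2| = sqrt(3.77) = 1.9416
|z1|+|z2| = 7.3539 + 6.5000 = 13.8539

|z1+z2| = 1.9416 ≤ |z1|+|z2| = 13.8539 (verified)


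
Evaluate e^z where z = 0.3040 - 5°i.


e^0.3040 = 1.3553
cos(-5°) = 0.9962
sin(-5°) = -0.08716
Real = 1.3553*0.9962 = 1.3501
Imag = 1.3553*(-0.08716) = -0.1181

1.3501 - 0.1181i


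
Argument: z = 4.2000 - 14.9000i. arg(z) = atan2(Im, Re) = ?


Re = 4.2, Im = -14.9
arg = atan2(-14.9, 4.2) = -74.2580 degrees

arg(z) = -74.2580 degrees


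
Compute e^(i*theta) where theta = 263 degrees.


cos(263°) = -0.1219
sin(263°) = -0.9925

e^(i*263°) = -0.1219 - 0.9925i


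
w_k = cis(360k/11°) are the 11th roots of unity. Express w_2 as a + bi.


Angle = 360*2/11 = 65.4545°
a = cos(65.4545°) = 0.4154
b = sin(65.4545°) = 0.9096

0.4154 + 0.9096i


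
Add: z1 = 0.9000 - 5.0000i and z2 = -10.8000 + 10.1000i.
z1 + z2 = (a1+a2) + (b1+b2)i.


Real: 0.9 - 10.8 = -9.9
Imag: -5 + 10.1 = 5.1

-9.9000 + 5.1000i


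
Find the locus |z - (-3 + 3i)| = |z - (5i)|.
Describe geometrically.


Equal distances means the locus is the perpendicular bisector of z1 and z2.
Midpoint = ((-3+0)/2, (3+5)/2) = (-1.5000, 4.0000)

Perpendicular bisector through (-1.5000, 4.0000)


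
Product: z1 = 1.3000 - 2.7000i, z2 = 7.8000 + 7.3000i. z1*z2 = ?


Real = 1.3*7.8 - (-2.7)*7.3 = 10.14 - (-19.71) = 29.85
Imag = 1.3*7.3 + 7.8*(-2.7) = 9.49 - (21.06) = -11.57

29.8500 - 11.5700i


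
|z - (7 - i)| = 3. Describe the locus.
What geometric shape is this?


|z - z0| = r is a circle with center z0 and radius r.
Center = (7, -1), radius = 3

Circle with center (7, -1) and radius 3


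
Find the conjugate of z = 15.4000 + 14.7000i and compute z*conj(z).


z_bar = 15.4000 - 14.7000i
z*z_bar = 15.4^2 + 14.7^2 = 237.16 + 216.09 = 453.25

z_bar = 15.4000 - 14.7000i, z*z_bar = 453.25


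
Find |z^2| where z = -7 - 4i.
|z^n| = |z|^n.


|z| = sqrt(49+16) = sqrt(65) = 8.0623
|z^2| = |z|^2 = (sqrt(65))^2 = 65

|z^2| = 65


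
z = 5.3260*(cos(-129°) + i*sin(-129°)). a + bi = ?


a = 5.3260*cos(-129°) = 5.3260*(-0.62932) = -3.3518
b = 5.3260*sin(-129°) = 5.3260*(-0.77715) = -4.1391

-3.3518 - 4.1391i


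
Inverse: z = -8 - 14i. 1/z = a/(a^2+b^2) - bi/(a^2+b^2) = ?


|z|^2 = 64+196 = 260
1/z = (-8 + 14i)/260

1/z = -0.0308 + 0.0538i


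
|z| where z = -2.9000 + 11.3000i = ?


|z| = sqrt((-2.9)^2 + 11.3^2) = sqrt(8.41 + 127.69) = sqrt(136.1) = 11.6662

|z| = 11.6662


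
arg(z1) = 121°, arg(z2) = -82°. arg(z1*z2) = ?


arg(z1*z2) = 121° - 82° = 39°
Normalized to (-180°, 180°]: 39°

39°


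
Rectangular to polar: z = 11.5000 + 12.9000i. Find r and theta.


r = sqrt(132.25+166.41) = sqrt(298.66) = 17.2818
theta = atan2(12.9, 11.5) = 48.2839 degrees

r = 17.2818, theta = 48.2839 degrees


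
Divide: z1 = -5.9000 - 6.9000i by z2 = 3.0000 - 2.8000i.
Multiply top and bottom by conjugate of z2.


Conjugate of z2 = 3.0000 + 2.8000i
Numerator: (-5.9000 - 6.9000i)(3.0000 + 2.8000i) = 1.6200 - 37.2200i
Denominator: 3^2 + (-2.8)^2 = 16.84
Result = (1.6200 - 37.2200i)/16.84

0.0962 - 2.2102i


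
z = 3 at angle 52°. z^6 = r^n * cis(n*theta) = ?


r^6 = 3^6 = 729
n*theta = 6*52° = 312° = 312° (mod 360)
a = 729*cos(312°) = 487.7962
b = 729*sin(312°) = -541.7526

729 cis(312°) = 487.7962 - 541.7526i


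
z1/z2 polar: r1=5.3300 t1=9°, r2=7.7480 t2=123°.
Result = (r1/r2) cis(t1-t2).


r = 5.3300 / 7.7480 = 0.6879
theta = 9° - 123° = -114° = 246° (mod 360)

0.6879 cis(246°)


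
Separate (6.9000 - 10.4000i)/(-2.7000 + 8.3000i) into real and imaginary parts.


Multiply by conjugate: (6.9000 - 10.4000i)(-2.7000 - 8.3000i) / ((-2.7)^2 + 8.3^2)
Numerator real = 6.9*(-2.7) - (10.4)*8.3 = -104.95
Numerator imag = -10.4*(-2.7) - 6.9*8.3 = -29.19
Denominator = 76.18
Re(z) = -104.95/76.18 = -1.3777
Im(z) = -29.19/76.18 = -0.3832

Re(z) = -1.3777, Im(z) = -0.3832


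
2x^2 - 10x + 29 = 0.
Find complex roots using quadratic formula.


disc = (-10)^2 - 4*2*29 = 100 - 232 = -132
sqrt(|disc|) = sqrt(132) = 11.4891
Real part = 10/(2*2) = 2.5000
Imag part = 11.4891/(2*2) = 2.8723

2.5000 ± 2.8723i


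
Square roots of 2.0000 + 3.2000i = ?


|z| = sqrt(4+10.24) = 3.7736
sqrt((|z|+a)/2) = sqrt((3.7736+2)/2) = sqrt(2.8868) = 1.6991
sqrt((|z|-a)/2) = sqrt((3.7736-2)/2) = sqrt(0.8868) = 0.9417

±(1.6991 + 0.9417i) i.e. 1.6991 + 0.9417i and -1.6991 - 0.9417i


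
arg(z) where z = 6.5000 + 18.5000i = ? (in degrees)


Re = 6.5, Im = 18.5
arg = atan2(18.5, 6.5) = 70.6410 degrees

arg(z) = 70.6410 degrees


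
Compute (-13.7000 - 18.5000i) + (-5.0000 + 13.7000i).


Real: -13.7 - 5 = -18.7
Imag: -18.5 + 13.7 = -4.8

-18.7000 - 4.8000i


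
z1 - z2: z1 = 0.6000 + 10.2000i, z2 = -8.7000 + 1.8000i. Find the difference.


Real: 0.6 + 8.7 = 9.3
Imag: 10.2 - 1.8 = 8.4

9.3000 + 8.4000i


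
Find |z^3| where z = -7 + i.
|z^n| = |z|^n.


|z| = sqrt(49+1) = sqrt(50) = 7.0711
|z^3| = |z|^3 = (sqrt(50))^3 = 50*sqrt(50)

|z^3| = 50*sqrt(50) ≈ 353.5534


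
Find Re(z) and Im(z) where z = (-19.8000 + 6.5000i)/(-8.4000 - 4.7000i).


Multiply by conjugate: (-19.8000 + 6.5000i)(-8.4000 + 4.7000i) / ((-8.4)^2 + (-4.7)^2)
Numerator real = -19.8*(-8.4) + 6.5*(-4.7) = 135.77
Numerator imag = 6.5*(-8.4) - (-19.8)*(-4.7) = -147.66
Denominator = 92.65
Re(z) = 135.77/92.65 = 1.4654
Im(z) = -147.66/92.65 = -1.5937

Re(z) = 1.4654, Im(z) = -1.5937


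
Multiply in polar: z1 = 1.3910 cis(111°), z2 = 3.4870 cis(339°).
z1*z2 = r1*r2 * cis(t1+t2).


r = 1.3910 * 3.4870 = 4.8504
theta = 111° + 339° = 450° = 90° (mod 360)

4.8504 cis(90°)


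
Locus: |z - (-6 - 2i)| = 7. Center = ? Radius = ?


|z - z0| = r is a circle with center z0 and radius r.
Center = (-6, -2), radius = 7

Circle with center (-6, -2) and radius 7


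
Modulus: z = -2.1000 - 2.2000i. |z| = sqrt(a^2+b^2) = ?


|z| = sqrt((-2.1)^2 + (-2.2)^2) = sqrt(4.41 + 4.84) = sqrt(9.25) = 3.0414

|z| = 3.0414


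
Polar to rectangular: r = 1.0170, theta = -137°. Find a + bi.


a = 1.0170*cos(-137°) = 1.0170*(-0.7314) = -0.7438
b = 1.0170*sin(-137°) = 1.0170*(-0.682) = -0.6936

-0.7438 - 0.6936i


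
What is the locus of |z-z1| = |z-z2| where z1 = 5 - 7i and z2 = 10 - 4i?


Equal distances means the locus is the perpendicular bisector of z1 and z2.
Midpoint = ((5+10)/2, (-7+(-4))/2) = (7.5000, -5.5000)

Perpendicular bisector through (7.5000, -5.5000)


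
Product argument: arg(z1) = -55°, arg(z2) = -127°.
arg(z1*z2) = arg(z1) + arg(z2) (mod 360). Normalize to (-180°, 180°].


arg(z1*z2) = -55° - 127° = -182°
Normalized to (-180°, 180°]: 178°

178°


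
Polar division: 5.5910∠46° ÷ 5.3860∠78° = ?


r = 5.5910 / 5.3860 = 1.0381
theta = 46° - 78° = -32° = 328° (mod 360)

1.0381 cis(328°)


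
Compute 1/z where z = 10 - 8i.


|z|^2 = 100+64 = 164
1/z = (10 + 8i)/164

1/z = 0.0610 + 0.0488i


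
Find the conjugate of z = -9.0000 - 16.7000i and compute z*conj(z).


z_bar = -9.0000 + 16.7000i
z*z_bar = (-9)^2 + (-16.7)^2 = 81 + 278.89 = 359.89

z_bar = -9.0000 + 16.7000i, z*z_bar = 359.89


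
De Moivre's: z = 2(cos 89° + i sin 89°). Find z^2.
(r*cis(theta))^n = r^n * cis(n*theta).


r^2 = 2^2 = 4
n*theta = 2*89° = 178° = 178° (mod 360)
a = 4*cos(178°) = -3.9976
b = 4*sin(178°) = 0.1396

4 cis(178°) = -3.9976 + 0.1396i


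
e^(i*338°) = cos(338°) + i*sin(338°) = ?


cos(338°) = 0.9272
sin(338°) = -0.3746

e^(i*338°) = 0.9272 - 0.3746i


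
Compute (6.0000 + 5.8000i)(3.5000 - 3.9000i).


Real = 6*3.5 - 5.8*(-3.9) = 21 - (-22.62) = 43.62
Imag = 6*(-3.9) + 3.5*5.8 = -23.4 + 20.3 = -3.1

43.6200 - 3.1000i


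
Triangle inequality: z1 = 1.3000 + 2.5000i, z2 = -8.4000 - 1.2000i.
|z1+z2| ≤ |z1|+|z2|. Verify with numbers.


|z1| = sqrt(1.3^2 + 2.5^2) = sqrt(7.94) = 2.8178
|z2| = sqrt((-8.4)^2 + (-1.2)^2) = sqrt(72) = 8.4853
z1+z2 = -7.1000 + 1.3000i
|z1+z2| = sqrt(52.1) = 7.2180
|z1|+|z2| = 2.8178 + 8.4853 = 11.3031

|z1+z2| = 7.2180 ≤ |z1|+|z2| = 11.3031 (verified)


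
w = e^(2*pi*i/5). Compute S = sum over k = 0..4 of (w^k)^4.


The roots are w_k = w^k with w = e^(2*pi*i/5), and (w^k)^4 = (w^4)^k.
So S = 1 + u + u^2 + ... + u^(4) with u = w^4.
4 = 0*5 + 4, so 4 is not a multiple of 5: u = w^4 ≠ 1 (w is a primitive 5th root), while u^5 = (w^5)^4 = 1.
Geometric series: S = (1 - u^5)/(1 - u) = (1 - 1)/(1 - u) = 0

S = 0


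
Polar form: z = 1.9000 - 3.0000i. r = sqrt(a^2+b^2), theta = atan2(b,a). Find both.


r = sqrt(3.61+9) = sqrt(12.61) = 3.5511
theta = atan2(-3, 1.9) = -57.6526 degrees

r = 3.5511, theta = -57.6526 degrees


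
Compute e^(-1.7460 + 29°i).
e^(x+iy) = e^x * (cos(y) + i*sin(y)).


e^-1.7460 = 0.1745
cos(29°) = 0.8746
sin(29°) = 0.4848
Real = 0.1745*0.8746 = 0.1526
Imag = 0.1745*0.4848 = 0.0846

0.1526 + 0.0846i


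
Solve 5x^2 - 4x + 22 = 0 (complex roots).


disc = (-4)^2 - 4*5*22 = 16 - 440 = -424
sqrt(|disc|) = sqrt(424) = 20.5913
Real part = 4/(2*5) = 0.4000
Imag part = 20.5913/(2*5) = 2.0591

0.4000 ± 2.0591i


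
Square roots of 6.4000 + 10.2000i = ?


|z| = sqrt(40.96+104.04) = 12.0416
sqrt((|z|+a)/2) = sqrt((12.0416+6.4)/2) = sqrt(9.2208) = 3.0366
sqrt((|z|-a)/2) = sqrt((12.0416-6.4)/2) = sqrt(2.8208) = 1.6795

±(3.0366 + 1.6795i) i.e. 3.0366 + 1.6795i and -3.0366 - 1.6795i


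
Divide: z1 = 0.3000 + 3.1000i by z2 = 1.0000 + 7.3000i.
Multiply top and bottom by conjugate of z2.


Conjugate of z2 = 1.0000 - 7.3000i
Numerator: (0.3000 + 3.1000i)(1.0000 - 7.3000i) = 22.9300 + 0.9100i
Denominator: 1^2 + 7.3^2 = 54.29
Result = (22.9300 + 0.9100i)/54.29

0.4224 + 0.0168i


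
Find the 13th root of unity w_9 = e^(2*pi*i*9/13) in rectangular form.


Angle = 360*9/13 = 249.2308°
a = cos(249.2308°) = -0.3546
b = sin(249.2308°) = -0.9350

-0.3546 - 0.9350i


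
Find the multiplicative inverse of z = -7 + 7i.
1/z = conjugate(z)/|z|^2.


|z|^2 = 49+49 = 98
1/z = (-7 - 7i)/98

1/z = -0.0714 - 0.0714i


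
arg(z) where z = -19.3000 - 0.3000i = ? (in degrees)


Re = -19.3, Im = -0.3
arg = atan2(-0.3, -19.3) = -179.1095 degrees

arg(z) = -179.1095 degrees


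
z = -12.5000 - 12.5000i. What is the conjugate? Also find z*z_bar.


z_bar = -12.5000 + 12.5000i
z*z_bar = (-12.5)^2 + (-12.5)^2 = 156.25 + 156.25 = 312.5

z_bar = -12.5000 + 12.5000i, z*z_bar = 312.5


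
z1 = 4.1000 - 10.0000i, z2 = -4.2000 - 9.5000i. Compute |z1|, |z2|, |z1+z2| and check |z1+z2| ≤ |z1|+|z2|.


|z1| = sqrt(4.1^2 + (-10)^2) = sqrt(116.81) = 10.8079
|z2| = sqrt((-4.2)^2 + (-9.5)^2) = sqrt(107.89) = 10.3870
z1+z2 = -0.1000 - 19.5000i
|z1+z2| = sqrt(380.26) = 19.5003
|z1|+|z2| = 10.8079 + 10.3870 = 21.1949

|z1+z2| = 19.5003 ≤ |z1|+|z2| = 21.1949 (verified)


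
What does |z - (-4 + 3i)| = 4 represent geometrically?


|z - z0| = r is a circle with center z0 and radius r.
Center = (-4, 3), radius = 4

Circle with center (-4, 3) and radius 4


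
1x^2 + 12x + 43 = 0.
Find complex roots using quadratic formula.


disc = 12^2 - 4*1*43 = 144 - 172 = -28
sqrt(|disc|) = sqrt(28) = 5.2915
Real part = -12/(2*1) = -6.0000
Imag part = 5.2915/(2*1) = 2.6458

-6.0000 ± 2.6458i


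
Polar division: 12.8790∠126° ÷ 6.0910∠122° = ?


r = 12.8790 / 6.0910 = 2.1144
theta = 126° - 122° = 4° = 4° (mod 360)

2.1144 cis(4°)


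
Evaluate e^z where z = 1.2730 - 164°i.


e^1.2730 = 3.5716
cos(-164°) = -0.96126
sin(-164°) = -0.27564
Real = 3.5716*(-0.96126) = -3.4332
Imag = 3.5716*(-0.27564) = -0.9845

-3.4332 - 0.9845i


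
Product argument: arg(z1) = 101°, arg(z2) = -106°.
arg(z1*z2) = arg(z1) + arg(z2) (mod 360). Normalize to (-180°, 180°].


arg(z1*z2) = 101° - 106° = -5°
Normalized to (-180°, 180°]: -5°

-5°


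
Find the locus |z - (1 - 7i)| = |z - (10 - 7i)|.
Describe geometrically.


Equal distances means the locus is the perpendicular bisector of z1 and z2.
Midpoint = ((1+10)/2, (-7+(-7))/2) = (5.5000, -7.0000)

Perpendicular bisector through (5.5000, -7.0000)


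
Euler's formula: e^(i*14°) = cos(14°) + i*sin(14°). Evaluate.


cos(14°) = 0.9703
sin(14°) = 0.2419

e^(i*14°) = 0.9703 + 0.2419i


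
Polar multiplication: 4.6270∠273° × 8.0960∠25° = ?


r = 4.6270 * 8.0960 = 37.4602
theta = 273° + 25° = 298° = 298° (mod 360)

37.4602 cis(298°)


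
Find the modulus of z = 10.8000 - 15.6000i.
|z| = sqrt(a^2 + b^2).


|z| = sqrt(10.8^2 + (-15.6)^2) = sqrt(116.64 + 243.36) = sqrt(360) = 18.9737

|z| = 18.9737


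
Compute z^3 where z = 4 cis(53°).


r^3 = 4^3 = 64
n*theta = 3*53° = 159° = 159° (mod 360)
a = 64*cos(159°) = -59.7491
b = 64*sin(159°) = 22.9355

64 cis(159°) = -59.7491 + 22.9355i


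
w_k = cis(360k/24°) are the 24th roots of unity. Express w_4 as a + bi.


Angle = 360*4/24 = 60°
a = cos(60°) = 0.5000
b = sin(60°) = 0.8660

0.5000 + 0.8660i


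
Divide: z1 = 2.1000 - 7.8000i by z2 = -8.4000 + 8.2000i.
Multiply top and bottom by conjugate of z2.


Conjugate of z2 = -8.4000 - 8.2000i
Numerator: (2.1000 - 7.8000i)(-8.4000 - 8.2000i) = -81.6000 + 48.3000i
Denominator: (-8.4)^2 + 8.2^2 = 137.8
Result = (-81.6000 + 48.3000i)/137.8

-0.5922 + 0.3505i


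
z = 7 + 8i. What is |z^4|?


|z| = sqrt(49+64) = sqrt(113) = 10.6301
|z^4| = |z|^4 = (sqrt(113))^4 = 113^2 = 12769

|z^4| = 12769


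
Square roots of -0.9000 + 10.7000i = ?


|z| = sqrt(0.81+114.49) = 10.7378
sqrt((|z|+a)/2) = sqrt((10.7378+(-0.9))/2) = sqrt(4.9189) = 2.2179
sqrt((|z|-a)/2) = sqrt((10.7378-(-0.9))/2) = sqrt(5.8189) = 2.4122

±(2.2179 + 2.4122i) i.e. 2.2179 + 2.4122i and -2.2179 - 2.4122i


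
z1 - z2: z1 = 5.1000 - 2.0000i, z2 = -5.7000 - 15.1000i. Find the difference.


Real: 5.1 + 5.7 = 10.8
Imag: -2 + 15.1 = 13.1

10.8000 + 13.1000i


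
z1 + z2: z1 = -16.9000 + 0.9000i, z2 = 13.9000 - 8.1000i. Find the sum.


Real: -16.9 + 13.9 = -3
Imag: 0.9 - 8.1 = -7.2

-3.0000 - 7.2000i


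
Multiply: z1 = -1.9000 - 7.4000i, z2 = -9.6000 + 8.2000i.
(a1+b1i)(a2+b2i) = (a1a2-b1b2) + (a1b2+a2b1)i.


Real = -1.9*(-9.6) - (-7.4)*8.2 = 18.24 - (-60.68) = 78.92
Imag = -1.9*8.2 - (9.6)*(-7.4) = -15.58 + 71.04 = 55.46

78.9200 + 55.4600i


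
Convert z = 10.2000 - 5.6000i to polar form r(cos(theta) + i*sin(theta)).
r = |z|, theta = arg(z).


r = sqrt(104.04+31.36) = sqrt(135.4) = 11.6362
theta = atan2(-5.6, 10.2) = -28.7676 degrees

r = 11.6362, theta = -28.7676 degrees


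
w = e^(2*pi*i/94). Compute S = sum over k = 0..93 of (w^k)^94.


The roots are w_k = w^k with w = e^(2*pi*i/94), and (w^k)^94 = (w^94)^k.
So S = 1 + u + u^2 + ... + u^(93) with u = w^94.
94 = 1*94 + 0, so 94 is a multiple of 94 and u = (w^94)^1 = 1.
Every one of the 94 terms equals 1: S = 94

S = 94


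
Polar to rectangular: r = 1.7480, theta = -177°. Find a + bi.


a = 1.7480*cos(-177°) = 1.7480*(-0.9986) = -1.7456
b = 1.7480*sin(-177°) = 1.7480*(-0.05234) = -0.0915

-1.7456 - 0.0915i


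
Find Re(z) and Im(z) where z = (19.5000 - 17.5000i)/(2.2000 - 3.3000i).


Multiply by conjugate: (19.5000 - 17.5000i)(2.2000 + 3.3000i) / (2.2^2 + (-3.3)^2)
Numerator real = 19.5*2.2 - (17.5)*(-3.3) = 100.65
Numerator imag = -17.5*2.2 - 19.5*(-3.3) = 25.85
Denominator = 15.73
Re(z) = 100.65/15.73 = 6.3986
Im(z) = 25.85/15.73 = 1.6434

Re(z) = 6.3986, Im(z) = 1.6434


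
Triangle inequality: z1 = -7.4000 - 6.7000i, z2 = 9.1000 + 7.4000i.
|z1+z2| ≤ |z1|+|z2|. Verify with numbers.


|z1| = sqrt((-7.4)^2 + (-6.7)^2) = sqrt(99.65) = 9.9825
|z2| = sqrt(9.1^2 + 7.4^2) = sqrt(137.57) = 11.7290
z1+z2 = 1.7000 + 0.7000i
|z1+z2| = sqrt(3.38) = 1.8385
|z1|+|z2| = 9.9825 + 11.7290 = 21.7115

|z1+z2| = 1.8385 ≤ |z1|+|z2| = 21.7115 (verified)


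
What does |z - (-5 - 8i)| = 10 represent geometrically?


|z - z0| = r is a circle with center z0 and radius r.
Center = (-5, -8), radius = 10

Circle with center (-5, -8) and radius 10


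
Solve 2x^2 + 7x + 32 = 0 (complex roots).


disc = 7^2 - 4*2*32 = 49 - 256 = -207
sqrt(|disc|) = sqrt(207) = 14.3875
Real part = -7/(2*2) = -1.7500
Imag part = 14.3875/(2*2) = 3.5969

-1.7500 ± 3.5969i


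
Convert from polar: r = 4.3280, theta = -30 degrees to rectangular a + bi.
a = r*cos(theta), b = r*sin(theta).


a = 4.3280*cos(-30°) = 4.3280*0.86603 = 3.7482
b = 4.3280*sin(-30°) = 4.3280*(-0.5) = -2.1640

3.7482 - 2.1640i


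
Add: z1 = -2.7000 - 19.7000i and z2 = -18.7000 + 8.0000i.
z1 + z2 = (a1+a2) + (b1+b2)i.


Real: -2.7 - 18.7 = -21.4
Imag: -19.7 + 8 = -11.7

-21.4000 - 11.7000i


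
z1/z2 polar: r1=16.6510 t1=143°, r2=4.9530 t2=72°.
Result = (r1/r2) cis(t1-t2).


r = 16.6510 / 4.9530 = 3.3618
theta = 143° - 72° = 71° = 71° (mod 360)

3.3618 cis(71°)


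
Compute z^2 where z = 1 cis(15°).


r^2 = 1^2 = 1
n*theta = 2*15° = 30° = 30° (mod 360)
a = 1*cos(30°) = 0.8660
b = 1*sin(30°) = 0.5000

1 cis(30°) = 0.8660 + 0.5000i


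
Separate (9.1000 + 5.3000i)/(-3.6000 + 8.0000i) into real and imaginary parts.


Multiply by conjugate: (9.1000 + 5.3000i)(-3.6000 - 8.0000i) / ((-3.6)^2 + 8^2)
Numerator real = 9.1*(-3.6) + 5.3*8 = 9.64
Numerator imag = 5.3*(-3.6) - 9.1*8 = -91.88
Denominator = 76.96
Re(z) = 9.64/76.96 = 0.1253
Im(z) = -91.88/76.96 = -1.1939

Re(z) = 0.1253, Im(z) = -1.1939


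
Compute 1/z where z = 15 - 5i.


|z|^2 = 225+25 = 250
1/z = (15 + 5i)/250

1/z = 0.0600 + 0.0200i


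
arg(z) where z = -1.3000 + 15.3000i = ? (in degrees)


Re = -1.3, Im = 15.3
arg = atan2(15.3, -1.3) = 94.8566 degrees

arg(z) = 94.8566 degrees


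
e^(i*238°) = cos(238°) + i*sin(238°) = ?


cos(238°) = -0.5299
sin(238°) = -0.8480

e^(i*238°) = -0.5299 - 0.8480i


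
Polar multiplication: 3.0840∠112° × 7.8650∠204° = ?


r = 3.0840 * 7.8650 = 24.2557
theta = 112° + 204° = 316° = 316° (mod 360)

24.2557 cis(316°)


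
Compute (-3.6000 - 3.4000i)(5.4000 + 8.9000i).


Real = -3.6*5.4 - (-3.4)*8.9 = -19.44 - (-30.26) = 10.82
Imag = -3.6*8.9 + 5.4*(-3.4) = -32.04 - (18.36) = -50.4

10.8200 - 50.4000i


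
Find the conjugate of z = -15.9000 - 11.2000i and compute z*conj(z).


z_bar = -15.9000 + 11.2000i
z*z_bar = (-15.9)^2 + (-11.2)^2 = 252.81 + 125.44 = 378.25

z_bar = -15.9000 + 11.2000i, z*z_bar = 378.25


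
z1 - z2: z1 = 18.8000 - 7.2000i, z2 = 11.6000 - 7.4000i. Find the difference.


Real: 18.8 - 11.6 = 7.2
Imag: -7.2 + 7.4 = 0.2

7.2000 + 0.2000i


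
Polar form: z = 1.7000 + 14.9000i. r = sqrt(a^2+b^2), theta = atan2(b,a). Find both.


r = sqrt(2.89+222.01) = sqrt(224.9) = 14.9967
theta = atan2(14.9, 1.7) = 83.4910 degrees

r = 14.9967, theta = 83.4910 degrees


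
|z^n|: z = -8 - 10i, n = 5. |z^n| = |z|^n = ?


|z| = sqrt(64+100) = sqrt(164) = 12.8062
|z^5| = |z|^5 = (sqrt(164))^5 = 164^2 * sqrt(164) = 26896*sqrt(164)

|z^5| = 26896*sqrt(164) ≈ 344436.8590


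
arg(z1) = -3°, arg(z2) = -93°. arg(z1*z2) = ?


arg(z1*z2) = -3° - 93° = -96°
Normalized to (-180°, 180°]: -96°

-96°


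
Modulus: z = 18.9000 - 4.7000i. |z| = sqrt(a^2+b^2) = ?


|z| = sqrt(18.9^2 + (-4.7)^2) = sqrt(357.21 + 22.09) = sqrt(379.3) = 19.4756

|z| = 19.4756


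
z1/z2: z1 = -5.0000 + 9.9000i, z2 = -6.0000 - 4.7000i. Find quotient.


Conjugate of z2 = -6.0000 + 4.7000i
Numerator: (-5.0000 + 9.9000i)(-6.0000 + 4.7000i) = -16.5300 - 82.9000i
Denominator: (-6)^2 + (-4.7)^2 = 58.09
Result = (-16.5300 - 82.9000i)/58.09

-0.2846 - 1.4271i


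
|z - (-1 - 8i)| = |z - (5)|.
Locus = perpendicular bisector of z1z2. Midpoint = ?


Equal distances means the locus is the perpendicular bisector of z1 and z2.
Midpoint = ((-1+5)/2, (-8+0)/2) = (2.0000, -4.0000)

Perpendicular bisector through (2.0000, -4.0000)


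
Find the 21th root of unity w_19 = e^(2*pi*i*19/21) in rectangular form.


Angle = 360*19/21 = 325.7143°
a = cos(325.7143°) = 0.8262
b = sin(325.7143°) = -0.5633

0.8262 - 0.5633i


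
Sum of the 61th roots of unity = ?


The sum of all 61th roots of unity is 0.
Geometric series: (1 - w^61)/(1 - w) = (1-1)/(1-w) = 0 since w^61 = 1, w ≠ 1.
Alternatively: coefficient of z^60 in z^61 - 1 is 0.

0


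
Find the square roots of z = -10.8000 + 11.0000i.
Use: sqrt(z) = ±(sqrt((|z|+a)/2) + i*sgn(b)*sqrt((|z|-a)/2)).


|z| = sqrt(116.64+121) = 15.4156
sqrt((|z|+a)/2) = sqrt((15.4156+(-10.8))/2) = sqrt(2.3078) = 1.5191
sqrt((|z|-a)/2) = sqrt((15.4156-(-10.8))/2) = sqrt(13.1078) = 3.6205

±(1.5191 + 3.6205i) i.e. 1.5191 + 3.6205i and -1.5191 - 3.6205i


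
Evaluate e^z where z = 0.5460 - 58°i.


e^0.5460 = 1.7263
cos(-58°) = 0.5299
sin(-58°) = -0.84805
Real = 1.7263*0.5299 = 0.9148
Imag = 1.7263*(-0.84805) = -1.4640

0.9148 - 1.4640i


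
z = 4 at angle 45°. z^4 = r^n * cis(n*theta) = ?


r^4 = 4^4 = 256
n*theta = 4*45° = 180° = 180° (mod 360)
a = 256*cos(180°) = -256.0000
b = 256*sin(180°) = 0

256 cis(180°) = -256.0000 + 0i


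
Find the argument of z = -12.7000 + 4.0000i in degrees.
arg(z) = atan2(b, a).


Re = -12.7, Im = 4
arg = atan2(4, -12.7) = 162.5176 degrees

arg(z) = 162.5176 degrees


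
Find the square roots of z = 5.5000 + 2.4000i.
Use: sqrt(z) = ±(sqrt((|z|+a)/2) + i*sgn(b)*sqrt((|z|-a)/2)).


|z| = sqrt(30.25+5.76) = 6.0008
sqrt((|z|+a)/2) = sqrt((6.0008+5.5)/2) = sqrt(5.7504) = 2.3980
sqrt((|z|-a)/2) = sqrt((6.0008-5.5)/2) = sqrt(0.2504) = 0.5004

±(2.3980 + 0.5004i) i.e. 2.3980 + 0.5004i and -2.3980 - 0.5004i


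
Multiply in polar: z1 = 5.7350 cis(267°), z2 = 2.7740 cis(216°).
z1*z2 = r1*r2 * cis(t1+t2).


r = 5.7350 * 2.7740 = 15.9089
theta = 267° + 216° = 483° = 123° (mod 360)

15.9089 cis(123°)


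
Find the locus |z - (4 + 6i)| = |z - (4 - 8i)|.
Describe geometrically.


Equal distances means the locus is the perpendicular bisector of z1 and z2.
Midpoint = ((4+4)/2, (6+(-8))/2) = (4.0000, -1.0000)

Perpendicular bisector through (4.0000, -1.0000)


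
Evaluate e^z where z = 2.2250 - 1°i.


e^2.2250 = 9.2535
cos(-1°) = 0.99985
sin(-1°) = -0.01745
Real = 9.2535*0.99985 = 9.2521
Imag = 9.2535*(-0.01745) = -0.1615

9.2521 - 0.1615i


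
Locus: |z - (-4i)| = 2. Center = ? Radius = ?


|z - z0| = r is a circle with center z0 and radius r.
Center = (0, -4), radius = 2

Circle with center (0, -4) and radius 2


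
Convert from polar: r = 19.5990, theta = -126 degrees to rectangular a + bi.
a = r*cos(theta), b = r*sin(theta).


a = 19.5990*cos(-126°) = 19.5990*(-0.587785) = -11.5200
b = 19.5990*sin(-126°) = 19.5990*(-0.809017) = -15.8559

-11.5200 - 15.8559i


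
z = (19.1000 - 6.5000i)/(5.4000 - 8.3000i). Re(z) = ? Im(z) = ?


Multiply by conjugate: (19.1000 - 6.5000i)(5.4000 + 8.3000i) / (5.4^2 + (-8.3)^2)
Numerator real = 19.1*5.4 - (6.5)*(-8.3) = 157.09
Numerator imag = -6.5*5.4 - 19.1*(-8.3) = 123.43
Denominator = 98.05
Re(z) = 157.09/98.05 = 1.6021
Im(z) = 123.43/98.05 = 1.2588

Re(z) = 1.6021, Im(z) = 1.2588


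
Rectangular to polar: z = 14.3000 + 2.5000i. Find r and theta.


r = sqrt(204.49+6.25) = sqrt(210.74) = 14.5169
theta = atan2(2.5, 14.3) = 9.9165 degrees

r = 14.5169, theta = 9.9165 degrees


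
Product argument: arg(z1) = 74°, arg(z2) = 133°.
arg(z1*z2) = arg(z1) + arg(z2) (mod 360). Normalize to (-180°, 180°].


arg(z1*z2) = 74° + 133° = 207°
Normalized to (-180°, 180°]: -153°

-153°


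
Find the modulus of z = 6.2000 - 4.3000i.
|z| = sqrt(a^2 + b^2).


|z| = sqrt(6.2^2 + (-4.3)^2) = sqrt(38.44 + 18.49) = sqrt(56.93) = 7.5452

|z| = 7.5452


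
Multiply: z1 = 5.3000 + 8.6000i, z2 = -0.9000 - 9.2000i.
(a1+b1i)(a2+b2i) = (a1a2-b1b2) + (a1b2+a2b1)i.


Real = 5.3*(-0.9) - 8.6*(-9.2) = -4.77 - (-79.12) = 74.35
Imag = 5.3*(-9.2) - (0.9)*8.6 = -48.76 - (7.74) = -56.5

74.3500 - 56.5000i


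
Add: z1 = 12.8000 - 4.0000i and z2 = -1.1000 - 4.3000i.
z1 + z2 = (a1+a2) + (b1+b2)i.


Real: 12.8 - 1.1 = 11.7
Imag: -4 - 4.3 = -8.3

11.7000 - 8.3000i


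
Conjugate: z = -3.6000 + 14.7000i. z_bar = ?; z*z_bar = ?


z_bar = -3.6000 - 14.7000i
z*z_bar = (-3.6)^2 + 14.7^2 = 12.96 + 216.09 = 229.05

z_bar = -3.6000 - 14.7000i, z*z_bar = 229.05


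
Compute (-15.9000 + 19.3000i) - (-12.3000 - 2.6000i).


Real: -15.9 + 12.3 = -3.6
Imag: 19.3 + 2.6 = 21.9

-3.6000 + 21.9000i


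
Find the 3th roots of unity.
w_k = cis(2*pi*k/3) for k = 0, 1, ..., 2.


The 3th roots of unity are cis(360k/3°) for k=0..2
Angle step = 360/3 = 120°
Primitive root: cis(120°)
Primitive root = -0.5000 + 0.8660i

3 roots at angles: 0°, 120°, 240°
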